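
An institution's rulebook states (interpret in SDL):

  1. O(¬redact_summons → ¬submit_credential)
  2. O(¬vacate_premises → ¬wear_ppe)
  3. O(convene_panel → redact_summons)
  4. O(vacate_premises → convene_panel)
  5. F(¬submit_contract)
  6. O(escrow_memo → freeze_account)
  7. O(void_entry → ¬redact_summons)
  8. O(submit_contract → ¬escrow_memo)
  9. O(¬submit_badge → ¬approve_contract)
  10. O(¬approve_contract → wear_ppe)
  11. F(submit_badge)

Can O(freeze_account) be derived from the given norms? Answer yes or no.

No

Premise 6 is O(escrow_memo → freeze_account), but O(escrow_memo) is not derivable from the premises, so it does not yield O(freeze_account).
No other premise forces O(freeze_account). An ideal world satisfying every premise can still have freeze_account false, so O(freeze_account) is not derivable.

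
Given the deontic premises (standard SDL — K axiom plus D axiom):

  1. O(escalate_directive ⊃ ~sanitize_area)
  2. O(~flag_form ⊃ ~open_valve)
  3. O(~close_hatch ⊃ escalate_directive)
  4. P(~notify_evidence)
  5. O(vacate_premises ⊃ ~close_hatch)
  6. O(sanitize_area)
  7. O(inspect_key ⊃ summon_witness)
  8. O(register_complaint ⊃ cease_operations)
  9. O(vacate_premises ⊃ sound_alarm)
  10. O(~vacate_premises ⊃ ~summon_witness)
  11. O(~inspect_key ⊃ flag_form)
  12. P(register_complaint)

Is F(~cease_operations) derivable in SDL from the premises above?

No

Premise 8 is O(register_complaint ⊃ cease_operations), but O(register_complaint) is not derivable from the premises (the permission P(register_complaint) asserts only ~O(~register_complaint), not O(register_complaint)), so it does not yield O(cease_operations).
No other premise forces O(cease_operations). An ideal world satisfying every premise can still have ~cease_operations true, so F(~cease_operations) is not derivable.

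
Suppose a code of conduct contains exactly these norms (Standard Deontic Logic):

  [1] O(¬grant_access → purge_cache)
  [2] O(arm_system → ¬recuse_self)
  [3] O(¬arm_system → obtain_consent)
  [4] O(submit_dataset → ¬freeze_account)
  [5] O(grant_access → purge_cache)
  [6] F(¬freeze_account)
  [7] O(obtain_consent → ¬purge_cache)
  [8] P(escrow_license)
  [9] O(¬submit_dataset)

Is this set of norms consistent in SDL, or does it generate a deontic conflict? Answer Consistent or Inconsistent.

Consistent

Premise 4 is O(submit_dataset → ¬freeze_account), but O(submit_dataset) is not derivable from the premises, so it does not yield O(¬freeze_account).
So O(¬freeze_account) is not derivable, and the apparent clash with O(freeze_account) does not arise.
A world satisfying every obligation exists (e.g. arm_system=true, escrow_license=false, freeze_account=true, grant_access=false, obtain_consent=false, purge_cache=true, recuse_self=false, submit_dataset=false); no atom is both obligatory and forbidden, so the set is consistent.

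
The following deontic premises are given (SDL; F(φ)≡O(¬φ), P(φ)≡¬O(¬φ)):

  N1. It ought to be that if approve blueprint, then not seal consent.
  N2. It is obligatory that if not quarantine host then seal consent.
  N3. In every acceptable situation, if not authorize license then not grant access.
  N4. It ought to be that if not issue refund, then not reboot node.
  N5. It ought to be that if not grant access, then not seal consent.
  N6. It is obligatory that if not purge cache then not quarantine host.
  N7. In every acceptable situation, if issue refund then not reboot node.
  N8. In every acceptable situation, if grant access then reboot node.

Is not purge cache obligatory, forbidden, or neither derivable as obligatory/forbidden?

By case analysis on ¬issue_refund: premise 4 gives O(¬issue_refund → ¬reboot_node) and premise 7 gives O(issue_refund → ¬reboot_node), so O(¬reboot_node) either way.
Premise 8, O(grant_access → reboot_node), contraposes to O(¬reboot_node → ¬grant_access); with O(¬reboot_node) we get O(¬grant_access).
From O(¬grant_access) and premise 5, O(¬grant_access → ¬seal_consent), we obtain O(¬seal_consent).
Premise 2 is O(¬quarantine_host → seal_consent); contrapositively O(¬seal_consent → quarantine_host). Since O(¬seal_consent) holds, K gives O(quarantine_host).
Premise 6, O(¬purge_cache → ¬quarantine_host), contraposes to O(quarantine_host → purge_cache); with O(quarantine_host) we get O(purge_cache).
Premises 1, 3 do not contribute to this derivation.
Thus O(purge_cache), which is F(¬purge_cache): ¬purge_cache is forbidden.

Forbidden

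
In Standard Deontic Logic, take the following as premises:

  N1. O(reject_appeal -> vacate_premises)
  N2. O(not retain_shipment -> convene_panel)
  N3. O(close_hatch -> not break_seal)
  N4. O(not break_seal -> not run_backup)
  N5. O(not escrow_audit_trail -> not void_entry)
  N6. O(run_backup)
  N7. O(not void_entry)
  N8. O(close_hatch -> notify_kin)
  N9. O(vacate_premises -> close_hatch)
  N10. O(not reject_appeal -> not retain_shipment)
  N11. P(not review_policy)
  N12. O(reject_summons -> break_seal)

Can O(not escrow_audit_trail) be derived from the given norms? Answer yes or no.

Premise 5 is O(not escrow_audit_trail -> not void_entry); even if O(not void_entry) held, inferring O(not escrow_audit_trail) would be affirming the consequent — invalid.
No other premise forces O(not escrow_audit_trail). An ideal world satisfying every premise can still have not escrow_audit_trail false, so O(not escrow_audit_trail) is not derivable.

No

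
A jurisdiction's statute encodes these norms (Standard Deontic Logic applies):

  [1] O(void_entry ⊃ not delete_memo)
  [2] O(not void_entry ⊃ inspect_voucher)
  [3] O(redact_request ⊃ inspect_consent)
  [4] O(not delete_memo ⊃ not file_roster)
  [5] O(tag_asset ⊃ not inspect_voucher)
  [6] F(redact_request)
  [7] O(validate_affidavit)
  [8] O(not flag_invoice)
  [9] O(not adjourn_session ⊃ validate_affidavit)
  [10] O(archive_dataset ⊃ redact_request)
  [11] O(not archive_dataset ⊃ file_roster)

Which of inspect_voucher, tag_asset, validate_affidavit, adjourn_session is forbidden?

tag_asset

Premise 6, F(redact_request), is equivalent to O(not redact_request).
The contrapositive of premise 10 (O(archive_dataset ⊃ redact_request)) is O(not redact_request ⊃ not archive_dataset), and O(not redact_request) is already established, so O(not archive_dataset).
Premise 11 is O(not archive_dataset ⊃ file_roster); since O(not archive_dataset), deontic closure gives O(file_roster).
The contrapositive of premise 4 (O(not delete_memo ⊃ not file_roster)) is O(file_roster ⊃ delete_memo), and O(file_roster) is already established, so O(delete_memo).
Premise 1, O(void_entry ⊃ not delete_memo), contraposes to O(delete_memo ⊃ not void_entry); with O(delete_memo) we get O(not void_entry).
Applying K to premise 2 (O(not void_entry ⊃ inspect_voucher)) and O(not void_entry) yields O(inspect_voucher).
Premise 5, O(tag_asset ⊃ not inspect_voucher), contraposes to O(inspect_voucher ⊃ not tag_asset); with O(inspect_voucher) we get O(not tag_asset).
So O(not tag_asset) holds, i.e. tag_asset is forbidden. None of the other listed options is forbidden under the premises.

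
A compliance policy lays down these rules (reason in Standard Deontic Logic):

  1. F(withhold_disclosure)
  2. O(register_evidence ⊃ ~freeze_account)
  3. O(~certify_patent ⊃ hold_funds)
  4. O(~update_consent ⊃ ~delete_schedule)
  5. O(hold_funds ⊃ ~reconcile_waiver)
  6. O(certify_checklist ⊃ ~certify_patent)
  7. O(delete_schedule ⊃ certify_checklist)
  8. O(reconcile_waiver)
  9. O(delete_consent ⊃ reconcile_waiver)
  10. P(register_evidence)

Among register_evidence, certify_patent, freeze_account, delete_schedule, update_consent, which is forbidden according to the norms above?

Premise 8 states O(reconcile_waiver) outright.
Premise 5, O(hold_funds ⊃ ~reconcile_waiver), contraposes to O(reconcile_waiver ⊃ ~hold_funds); with O(reconcile_waiver) we get O(~hold_funds).
The contrapositive of premise 3 (O(~certify_patent ⊃ hold_funds)) is O(~hold_funds ⊃ certify_patent), and O(~hold_funds) is already established, so O(certify_patent).
Premise 6 is O(certify_checklist ⊃ ~certify_patent); contrapositively O(certify_patent ⊃ ~certify_checklist). Since O(certify_patent) holds, K gives O(~certify_checklist).
The contrapositive of premise 7 (O(delete_schedule ⊃ certify_checklist)) is O(~certify_checklist ⊃ ~delete_schedule), and O(~certify_checklist) is already established, so O(~delete_schedule).
So O(~delete_schedule) holds, i.e. delete_schedule is forbidden. None of the other listed options is forbidden under the premises.

delete_schedule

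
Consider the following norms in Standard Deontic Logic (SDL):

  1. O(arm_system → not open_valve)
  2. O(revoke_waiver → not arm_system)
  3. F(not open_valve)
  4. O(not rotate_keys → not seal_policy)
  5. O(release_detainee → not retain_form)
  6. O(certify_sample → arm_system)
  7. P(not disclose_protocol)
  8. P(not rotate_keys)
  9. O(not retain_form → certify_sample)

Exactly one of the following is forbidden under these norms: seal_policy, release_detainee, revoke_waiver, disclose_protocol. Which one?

Premise 3 is F(not open_valve), i.e. O(open_valve).
Premise 1 is O(arm_system → not open_valve); contrapositively O(open_valve → not arm_system). Since O(open_valve) holds, K gives O(not arm_system).
The contrapositive of premise 6 (O(certify_sample → arm_system)) is O(not arm_system → not certify_sample), and O(not arm_system) is already established, so O(not certify_sample).
Premise 9, O(not retain_form → certify_sample), contraposes to O(not certify_sample → retain_form); with O(not certify_sample) we get O(retain_form).
Premise 5, O(release_detainee → not retain_form), contraposes to O(retain_form → not release_detainee); with O(retain_form) we get O(not release_detainee).
So O(not release_detainee) holds, i.e. release_detainee is forbidden. None of the other listed options is forbidden under the premises.

release_detainee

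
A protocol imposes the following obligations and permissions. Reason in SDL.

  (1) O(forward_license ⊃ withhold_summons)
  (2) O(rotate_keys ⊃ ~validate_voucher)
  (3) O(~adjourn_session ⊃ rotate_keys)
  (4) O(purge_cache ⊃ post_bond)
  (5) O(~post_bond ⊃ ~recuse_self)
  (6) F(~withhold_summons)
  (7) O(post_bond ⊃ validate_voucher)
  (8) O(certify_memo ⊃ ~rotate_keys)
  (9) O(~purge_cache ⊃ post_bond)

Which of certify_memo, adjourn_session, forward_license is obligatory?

By case analysis on purge_cache: premise 4 gives O(purge_cache ⊃ post_bond) and premise 9 gives O(~purge_cache ⊃ post_bond), so O(post_bond) either way.
Premise 7 is O(post_bond ⊃ validate_voucher); since O(post_bond), deontic closure gives O(validate_voucher).
Premise 2 is O(rotate_keys ⊃ ~validate_voucher); contrapositively O(validate_voucher ⊃ ~rotate_keys). Since O(validate_voucher) holds, K gives O(~rotate_keys).
Premise 3, O(~adjourn_session ⊃ rotate_keys), contraposes to O(~rotate_keys ⊃ adjourn_session); with O(~rotate_keys) we get O(adjourn_session).
So O(adjourn_session) holds — adjourn_session is obligatory. None of the other listed options is made obligatory by any chain of premises.

adjourn_session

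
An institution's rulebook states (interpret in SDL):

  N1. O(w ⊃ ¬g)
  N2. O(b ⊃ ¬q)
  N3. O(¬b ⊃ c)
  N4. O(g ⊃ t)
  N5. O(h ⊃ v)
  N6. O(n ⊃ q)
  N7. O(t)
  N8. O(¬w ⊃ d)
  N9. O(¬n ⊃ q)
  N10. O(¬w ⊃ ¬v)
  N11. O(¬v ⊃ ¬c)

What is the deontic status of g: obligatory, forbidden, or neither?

Premises 9 and 6 are O(¬n ⊃ q) and O(n ⊃ q); every ideal world satisfies ¬n or n, so in either case q holds — hence O(q).
Premise 2, O(b ⊃ ¬q), contraposes to O(q ⊃ ¬b); with O(q) we get O(¬b).
Applying K to premise 3 (O(¬b ⊃ c)) and O(¬b) yields O(c).
Premise 11 is O(¬v ⊃ ¬c); contrapositively O(c ⊃ v). Since O(c) holds, K gives O(v).
Premise 10 is O(¬w ⊃ ¬v); contrapositively O(v ⊃ w). Since O(v) holds, K gives O(w).
From O(w) and premise 1, O(w ⊃ ¬g), we obtain O(¬g).
Premises 4, 5, 7, 8 do not contribute to this derivation.
Thus O(¬g), which is F(g): g is forbidden.

Forbidden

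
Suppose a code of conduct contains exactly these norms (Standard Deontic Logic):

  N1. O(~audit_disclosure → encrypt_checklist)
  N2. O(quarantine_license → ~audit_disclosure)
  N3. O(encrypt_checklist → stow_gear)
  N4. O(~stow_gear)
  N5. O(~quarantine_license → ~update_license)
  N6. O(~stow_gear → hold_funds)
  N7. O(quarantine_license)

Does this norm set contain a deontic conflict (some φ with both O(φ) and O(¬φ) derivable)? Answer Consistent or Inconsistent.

Inconsistent

From premise 7 we have O(quarantine_license).
From O(quarantine_license) and premise 2, O(quarantine_license → ~audit_disclosure), we obtain O(~audit_disclosure).
Premise 1 is O(~audit_disclosure → encrypt_checklist); since O(~audit_disclosure), deontic closure gives O(encrypt_checklist).
From O(encrypt_checklist) and premise 3, O(encrypt_checklist → stow_gear), we obtain O(stow_gear).
Yet premise 4 states O(~stow_gear).
We now have both O(stow_gear) and O(~stow_gear) — stow_gear is simultaneously obligatory and forbidden, violating the D-axiom.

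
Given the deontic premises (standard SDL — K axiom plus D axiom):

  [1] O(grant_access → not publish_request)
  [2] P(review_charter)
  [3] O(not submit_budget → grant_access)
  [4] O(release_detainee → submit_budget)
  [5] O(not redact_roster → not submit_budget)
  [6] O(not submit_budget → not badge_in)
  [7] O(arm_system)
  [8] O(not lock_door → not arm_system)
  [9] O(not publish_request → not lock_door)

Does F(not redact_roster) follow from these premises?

Premise 7 gives O(arm_system).
The contrapositive of premise 8 (O(not lock_door → not arm_system)) is O(arm_system → lock_door), and O(arm_system) is already established, so O(lock_door).
The contrapositive of premise 9 (O(not publish_request → not lock_door)) is O(lock_door → publish_request), and O(lock_door) is already established, so O(publish_request).
Premise 1 is O(grant_access → not publish_request); contrapositively O(publish_request → not grant_access). Since O(publish_request) holds, K gives O(not grant_access).
The contrapositive of premise 3 (O(not submit_budget → grant_access)) is O(not grant_access → submit_budget), and O(not grant_access) is already established, so O(submit_budget).
Premise 5 is O(not redact_roster → not submit_budget); contrapositively O(submit_budget → redact_roster). Since O(submit_budget) holds, K gives O(redact_roster).
Premises 2, 4, 6 do not contribute to this derivation.
So O(redact_roster) holds, i.e. F(not redact_roster). The claim follows.

Yes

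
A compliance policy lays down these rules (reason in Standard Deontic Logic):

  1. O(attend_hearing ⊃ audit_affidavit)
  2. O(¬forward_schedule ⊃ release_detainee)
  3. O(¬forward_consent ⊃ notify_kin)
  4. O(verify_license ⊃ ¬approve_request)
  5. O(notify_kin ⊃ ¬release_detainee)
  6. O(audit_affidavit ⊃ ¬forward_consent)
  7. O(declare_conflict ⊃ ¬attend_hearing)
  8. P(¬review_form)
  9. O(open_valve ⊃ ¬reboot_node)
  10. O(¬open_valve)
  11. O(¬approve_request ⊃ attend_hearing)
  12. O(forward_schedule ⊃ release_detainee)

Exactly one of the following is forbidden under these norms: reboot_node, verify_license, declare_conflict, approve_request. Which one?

By case analysis on forward_schedule: premise 12 gives O(forward_schedule ⊃ release_detainee) and premise 2 gives O(¬forward_schedule ⊃ release_detainee), so O(release_detainee) either way.
The contrapositive of premise 5 (O(notify_kin ⊃ ¬release_detainee)) is O(release_detainee ⊃ ¬notify_kin), and O(release_detainee) is already established, so O(¬notify_kin).
The contrapositive of premise 3 (O(¬forward_consent ⊃ notify_kin)) is O(¬notify_kin ⊃ forward_consent), and O(¬notify_kin) is already established, so O(forward_consent).
Premise 6 is O(audit_affidavit ⊃ ¬forward_consent); contrapositively O(forward_consent ⊃ ¬audit_affidavit). Since O(forward_consent) holds, K gives O(¬audit_affidavit).
Premise 1, O(attend_hearing ⊃ audit_affidavit), contraposes to O(¬audit_affidavit ⊃ ¬attend_hearing); with O(¬audit_affidavit) we get O(¬attend_hearing).
Premise 11, O(¬approve_request ⊃ attend_hearing), contraposes to O(¬attend_hearing ⊃ approve_request); with O(¬attend_hearing) we get O(approve_request).
The contrapositive of premise 4 (O(verify_license ⊃ ¬approve_request)) is O(approve_request ⊃ ¬verify_license), and O(approve_request) is already established, so O(¬verify_license).
So O(¬verify_license) holds, i.e. verify_license is forbidden. None of the other listed options is forbidden under the premises.

verify_license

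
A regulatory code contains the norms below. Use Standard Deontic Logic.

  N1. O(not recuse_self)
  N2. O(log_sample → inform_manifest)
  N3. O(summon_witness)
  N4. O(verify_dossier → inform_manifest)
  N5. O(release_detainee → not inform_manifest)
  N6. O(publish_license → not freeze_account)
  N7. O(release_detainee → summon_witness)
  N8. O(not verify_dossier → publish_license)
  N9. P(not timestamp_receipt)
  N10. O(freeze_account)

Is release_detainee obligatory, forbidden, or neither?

Forbidden

Premise 10 gives O(freeze_account).
Premise 6, O(publish_license → not freeze_account), contraposes to O(freeze_account → not publish_license); with O(freeze_account) we get O(not publish_license).
Premise 8 is O(not verify_dossier → publish_license); contrapositively O(not publish_license → verify_dossier). Since O(not publish_license) holds, K gives O(verify_dossier).
With premise 4, O(verify_dossier → inform_manifest), the K-axiom yields O(inform_manifest).
Premise 5 is O(release_detainee → not inform_manifest); contrapositively O(inform_manifest → not release_detainee). Since O(inform_manifest) holds, K gives O(not release_detainee).
Premises 1, 2, 3, 7, 9 do not contribute to this derivation.
Thus O(not release_detainee), which is F(release_detainee): release_detainee is forbidden.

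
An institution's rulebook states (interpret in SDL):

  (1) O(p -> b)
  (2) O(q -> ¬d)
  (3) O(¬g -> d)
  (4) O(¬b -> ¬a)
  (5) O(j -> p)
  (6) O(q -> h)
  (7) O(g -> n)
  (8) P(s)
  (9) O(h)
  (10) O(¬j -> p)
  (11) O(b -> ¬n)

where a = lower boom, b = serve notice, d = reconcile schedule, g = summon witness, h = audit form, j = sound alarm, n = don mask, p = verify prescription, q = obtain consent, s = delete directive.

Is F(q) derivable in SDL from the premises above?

Premises 5 and 10 are O(j -> p) and O(¬j -> p); every ideal world satisfies j or ¬j, so in either case p holds — hence O(p).
Premise 1 is O(p -> b); since O(p), deontic closure gives O(b).
Premise 11 is O(b -> ¬n); since O(b), deontic closure gives O(¬n).
Premise 7, O(g -> n), contraposes to O(¬n -> ¬g); with O(¬n) we get O(¬g).
Applying K to premise 3 (O(¬g -> d)) and O(¬g) yields O(d).
Premise 2, O(q -> ¬d), contraposes to O(d -> ¬q); with O(d) we get O(¬q).
Premises 4, 6, 8, 9 do not contribute to this derivation.
So O(¬q) holds, i.e. F(q). The claim follows.

Yes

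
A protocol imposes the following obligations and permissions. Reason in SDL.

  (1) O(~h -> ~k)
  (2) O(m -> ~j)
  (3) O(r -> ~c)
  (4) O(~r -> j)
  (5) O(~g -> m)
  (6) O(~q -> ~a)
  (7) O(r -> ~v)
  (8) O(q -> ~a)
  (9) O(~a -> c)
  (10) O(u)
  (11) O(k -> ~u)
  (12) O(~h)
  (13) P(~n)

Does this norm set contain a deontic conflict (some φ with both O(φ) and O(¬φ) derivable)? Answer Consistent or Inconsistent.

Premise 11 is O(k -> ~u), but O(k) is not derivable from the premises, so it does not yield O(~u).
So O(~u) is not derivable, and the apparent clash with O(u) does not arise.
A world satisfying every obligation exists (e.g. a=false, c=true, g=true, h=false, j=true, k=false, m=false, n=false, q=false, r=false, u=true, v=false); no atom is both obligatory and forbidden, so the set is consistent.

Consistent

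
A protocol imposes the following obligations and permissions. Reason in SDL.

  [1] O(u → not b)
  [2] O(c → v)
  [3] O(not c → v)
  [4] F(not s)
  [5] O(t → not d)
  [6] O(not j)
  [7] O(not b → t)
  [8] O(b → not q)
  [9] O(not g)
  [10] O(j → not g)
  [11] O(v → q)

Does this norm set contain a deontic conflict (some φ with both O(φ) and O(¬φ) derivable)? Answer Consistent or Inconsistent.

Premise 10 is O(j → not g); even if O(not g) held, inferring O(j) would be affirming the consequent — invalid.
So O(j) is not derivable, and the apparent clash with O(not j) does not arise.
A world satisfying every obligation exists (e.g. b=false, c=false, d=false, g=false, j=false, q=true, s=true, t=true, u=false, v=true); no atom is both obligatory and forbidden, so the set is consistent.

Consistent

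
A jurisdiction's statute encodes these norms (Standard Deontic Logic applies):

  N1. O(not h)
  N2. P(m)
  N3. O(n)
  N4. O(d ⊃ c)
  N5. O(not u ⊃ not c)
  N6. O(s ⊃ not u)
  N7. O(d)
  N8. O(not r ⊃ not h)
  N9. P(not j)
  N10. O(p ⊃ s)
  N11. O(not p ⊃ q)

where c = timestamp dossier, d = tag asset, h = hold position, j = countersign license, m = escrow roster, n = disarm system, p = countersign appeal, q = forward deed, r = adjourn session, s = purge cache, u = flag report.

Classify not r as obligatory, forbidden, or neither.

Premise 8 is O(not r ⊃ not h); even if O(not h) held, inferring O(not r) would be affirming the consequent — invalid.
No premise or chain of K-axiom applications forces O(not r), and none forces O(r). So not r is neither obligatory nor forbidden under these norms.

Neither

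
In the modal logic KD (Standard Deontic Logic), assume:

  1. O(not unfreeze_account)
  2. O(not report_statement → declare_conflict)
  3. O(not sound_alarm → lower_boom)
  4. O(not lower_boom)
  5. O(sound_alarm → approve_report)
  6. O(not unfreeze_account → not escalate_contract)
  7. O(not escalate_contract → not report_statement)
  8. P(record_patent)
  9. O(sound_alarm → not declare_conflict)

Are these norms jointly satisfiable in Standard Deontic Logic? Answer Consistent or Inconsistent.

Premise 1 gives O(not unfreeze_account).
With premise 6, O(not unfreeze_account → not escalate_contract), the K-axiom yields O(not escalate_contract).
Applying K to premise 7 (O(not escalate_contract → not report_statement)) and O(not escalate_contract) yields O(not report_statement).
Applying K to premise 2 (O(not report_statement → declare_conflict)) and O(not report_statement) yields O(declare_conflict).
Premise 9, O(sound_alarm → not declare_conflict), contraposes to O(declare_conflict → not sound_alarm); with O(declare_conflict) we get O(not sound_alarm).
Premise 3 is O(not sound_alarm → lower_boom); since O(not sound_alarm), deontic closure gives O(lower_boom).
But premise 4 directly asserts O(not lower_boom).
We now have both O(lower_boom) and O(not lower_boom) — lower_boom is simultaneously obligatory and forbidden, violating the D-axiom.

Inconsistent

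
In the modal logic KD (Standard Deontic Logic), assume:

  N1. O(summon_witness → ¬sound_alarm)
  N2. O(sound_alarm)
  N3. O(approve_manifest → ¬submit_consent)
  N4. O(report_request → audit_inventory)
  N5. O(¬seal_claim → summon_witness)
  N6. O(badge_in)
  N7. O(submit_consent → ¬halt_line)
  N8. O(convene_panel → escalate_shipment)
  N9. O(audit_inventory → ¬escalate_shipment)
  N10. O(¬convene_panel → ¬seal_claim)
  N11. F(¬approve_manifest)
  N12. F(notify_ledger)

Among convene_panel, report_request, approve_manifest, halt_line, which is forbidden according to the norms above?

From premise 2 we have O(sound_alarm).
Premise 1, O(summon_witness → ¬sound_alarm), contraposes to O(sound_alarm → ¬summon_witness); with O(sound_alarm) we get O(¬summon_witness).
Premise 5, O(¬seal_claim → summon_witness), contraposes to O(¬summon_witness → seal_claim); with O(¬summon_witness) we get O(seal_claim).
The contrapositive of premise 10 (O(¬convene_panel → ¬seal_claim)) is O(seal_claim → convene_panel), and O(seal_claim) is already established, so O(convene_panel).
Premise 8 is O(convene_panel → escalate_shipment); since O(convene_panel), deontic closure gives O(escalate_shipment).
Premise 9 is O(audit_inventory → ¬escalate_shipment); contrapositively O(escalate_shipment → ¬audit_inventory). Since O(escalate_shipment) holds, K gives O(¬audit_inventory).
The contrapositive of premise 4 (O(report_request → audit_inventory)) is O(¬audit_inventory → ¬report_request), and O(¬audit_inventory) is already established, so O(¬report_request).
So O(¬report_request) holds, i.e. report_request is forbidden. None of the other listed options is forbidden under the premises.

report_request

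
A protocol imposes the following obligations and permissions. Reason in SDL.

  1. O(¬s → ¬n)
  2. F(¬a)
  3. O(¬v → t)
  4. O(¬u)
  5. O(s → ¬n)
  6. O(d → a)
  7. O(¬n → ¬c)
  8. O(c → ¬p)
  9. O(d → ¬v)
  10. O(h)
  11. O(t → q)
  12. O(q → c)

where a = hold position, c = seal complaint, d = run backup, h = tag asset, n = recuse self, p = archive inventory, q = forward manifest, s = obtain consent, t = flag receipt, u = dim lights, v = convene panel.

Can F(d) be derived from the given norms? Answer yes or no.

Premises 1 and 5 cover both cases: O(¬s → ¬n) and O(s → ¬n). Since ¬s ∨ s is a tautology, O(¬n) follows.
With premise 7, O(¬n → ¬c), the K-axiom yields O(¬c).
The contrapositive of premise 12 (O(q → c)) is O(¬c → ¬q), and O(¬c) is already established, so O(¬q).
Premise 11 is O(t → q); contrapositively O(¬q → ¬t). Since O(¬q) holds, K gives O(¬t).
The contrapositive of premise 3 (O(¬v → t)) is O(¬t → v), and O(¬t) is already established, so O(v).
The contrapositive of premise 9 (O(d → ¬v)) is O(v → ¬d), and O(v) is already established, so O(¬d).
Premises 2, 4, 6, 8, 10 do not contribute to this derivation.
So O(¬d) holds, i.e. F(d). The claim follows.

Yes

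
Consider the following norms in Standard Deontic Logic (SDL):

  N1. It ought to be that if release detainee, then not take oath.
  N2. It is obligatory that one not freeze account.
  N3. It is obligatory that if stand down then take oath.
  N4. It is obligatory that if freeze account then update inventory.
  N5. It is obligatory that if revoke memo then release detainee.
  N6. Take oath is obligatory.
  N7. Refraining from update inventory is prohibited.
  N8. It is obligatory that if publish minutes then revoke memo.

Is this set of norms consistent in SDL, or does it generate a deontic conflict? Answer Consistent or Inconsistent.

Consistent

Premise 4 is O(freeze_account → update_inventory); even if O(update_inventory) held, inferring O(freeze_account) would be affirming the consequent — invalid.
So O(freeze_account) is not derivable, and the apparent clash with O(¬freeze_account) does not arise.
A world satisfying every obligation exists (e.g. freeze_account=false, publish_minutes=false, release_detainee=false, revoke_memo=false, stand_down=false, take_oath=true, update_inventory=true); no atom is both obligatory and forbidden, so the set is consistent.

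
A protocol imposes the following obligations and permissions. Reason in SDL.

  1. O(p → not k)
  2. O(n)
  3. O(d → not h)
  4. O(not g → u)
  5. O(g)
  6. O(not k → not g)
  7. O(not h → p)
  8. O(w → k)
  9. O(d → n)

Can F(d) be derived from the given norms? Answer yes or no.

Yes

From premise 5 we have O(g).
The contrapositive of premise 6 (O(not k → not g)) is O(g → k), and O(g) is already established, so O(k).
Premise 1 is O(p → not k); contrapositively O(k → not p). Since O(k) holds, K gives O(not p).
The contrapositive of premise 7 (O(not h → p)) is O(not p → h), and O(not p) is already established, so O(h).
Premise 3, O(d → not h), contraposes to O(h → not d); with O(h) we get O(not d).
Premises 2, 4, 8, 9 do not contribute to this derivation.
So O(not d) holds, i.e. F(d). The claim follows.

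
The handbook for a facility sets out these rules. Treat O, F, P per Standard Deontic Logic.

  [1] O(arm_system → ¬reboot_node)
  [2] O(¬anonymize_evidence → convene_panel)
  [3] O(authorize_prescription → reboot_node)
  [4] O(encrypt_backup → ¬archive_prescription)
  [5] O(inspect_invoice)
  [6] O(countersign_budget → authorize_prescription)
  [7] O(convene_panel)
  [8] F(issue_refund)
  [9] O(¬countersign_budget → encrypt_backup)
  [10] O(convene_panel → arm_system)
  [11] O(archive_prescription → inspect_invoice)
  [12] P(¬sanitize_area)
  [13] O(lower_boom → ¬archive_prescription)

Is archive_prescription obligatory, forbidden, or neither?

From premise 7 we have O(convene_panel).
With premise 10, O(convene_panel → arm_system), the K-axiom yields O(arm_system).
Applying K to premise 1 (O(arm_system → ¬reboot_node)) and O(arm_system) yields O(¬reboot_node).
Premise 3, O(authorize_prescription → reboot_node), contraposes to O(¬reboot_node → ¬authorize_prescription); with O(¬reboot_node) we get O(¬authorize_prescription).
Premise 6 is O(countersign_budget → authorize_prescription); contrapositively O(¬authorize_prescription → ¬countersign_budget). Since O(¬authorize_prescription) holds, K gives O(¬countersign_budget).
From O(¬countersign_budget) and premise 9, O(¬countersign_budget → encrypt_backup), we obtain O(encrypt_backup).
Applying K to premise 4 (O(encrypt_backup → ¬archive_prescription)) and O(encrypt_backup) yields O(¬archive_prescription).
Premises 2, 5, 8, 11, 12, 13 do not contribute to this derivation.
Thus O(¬archive_prescription), which is F(archive_prescription): archive_prescription is forbidden.

Forbidden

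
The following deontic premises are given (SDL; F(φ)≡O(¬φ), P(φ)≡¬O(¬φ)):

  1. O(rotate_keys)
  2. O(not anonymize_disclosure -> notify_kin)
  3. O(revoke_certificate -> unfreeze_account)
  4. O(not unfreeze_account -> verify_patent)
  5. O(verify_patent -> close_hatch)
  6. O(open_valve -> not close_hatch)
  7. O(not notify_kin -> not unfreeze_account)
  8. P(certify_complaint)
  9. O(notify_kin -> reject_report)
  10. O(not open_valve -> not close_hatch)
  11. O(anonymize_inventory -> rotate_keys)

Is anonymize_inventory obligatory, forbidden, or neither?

Neither

Premise 11 is O(anonymize_inventory -> rotate_keys); even if O(rotate_keys) held, inferring O(anonymize_inventory) would be affirming the consequent — invalid.
No premise or chain of K-axiom applications forces O(anonymize_inventory), and none forces O(not anonymize_inventory). So anonymize_inventory is neither obligatory nor forbidden under these norms.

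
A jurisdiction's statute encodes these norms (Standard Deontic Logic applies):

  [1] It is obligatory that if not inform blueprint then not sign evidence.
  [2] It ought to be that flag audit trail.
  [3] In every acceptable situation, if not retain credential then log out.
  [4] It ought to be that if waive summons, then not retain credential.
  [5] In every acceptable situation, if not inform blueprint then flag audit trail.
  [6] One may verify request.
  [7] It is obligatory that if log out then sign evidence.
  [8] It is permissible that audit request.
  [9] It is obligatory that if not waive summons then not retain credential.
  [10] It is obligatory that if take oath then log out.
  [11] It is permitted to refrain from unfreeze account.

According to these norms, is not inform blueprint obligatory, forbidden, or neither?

Forbidden

By case analysis on ¬waive_summons: premise 9 gives O(¬waive_summons → ¬retain_credential) and premise 4 gives O(waive_summons → ¬retain_credential), so O(¬retain_credential) either way.
Premise 3 is O(¬retain_credential → log_out); since O(¬retain_credential), deontic closure gives O(log_out).
Applying K to premise 7 (O(log_out → sign_evidence)) and O(log_out) yields O(sign_evidence).
Premise 1, O(¬inform_blueprint → ¬sign_evidence), contraposes to O(sign_evidence → inform_blueprint); with O(sign_evidence) we get O(inform_blueprint).
Premises 2, 5, 6, 8, 10, 11 do not contribute to this derivation.
Thus O(inform_blueprint), which is F(¬inform_blueprint): ¬inform_blueprint is forbidden.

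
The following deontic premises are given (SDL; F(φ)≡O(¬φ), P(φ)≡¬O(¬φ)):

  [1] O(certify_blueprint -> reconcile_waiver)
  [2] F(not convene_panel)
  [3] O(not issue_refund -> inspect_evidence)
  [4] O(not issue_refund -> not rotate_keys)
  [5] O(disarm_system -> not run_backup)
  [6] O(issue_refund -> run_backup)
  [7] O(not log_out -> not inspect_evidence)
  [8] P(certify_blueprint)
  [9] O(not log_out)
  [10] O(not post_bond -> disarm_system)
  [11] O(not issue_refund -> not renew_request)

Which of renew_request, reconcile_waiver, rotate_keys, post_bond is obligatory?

Premise 9 gives O(not log_out).
With premise 7, O(not log_out -> not inspect_evidence), the K-axiom yields O(not inspect_evidence).
Premise 3 is O(not issue_refund -> inspect_evidence); contrapositively O(not inspect_evidence -> issue_refund). Since O(not inspect_evidence) holds, K gives O(issue_refund).
Premise 6 is O(issue_refund -> run_backup); since O(issue_refund), deontic closure gives O(run_backup).
Premise 5 is O(disarm_system -> not run_backup); contrapositively O(run_backup -> not disarm_system). Since O(run_backup) holds, K gives O(not disarm_system).
Premise 10, O(not post_bond -> disarm_system), contraposes to O(not disarm_system -> post_bond); with O(not disarm_system) we get O(post_bond).
So O(post_bond) holds — post_bond is obligatory. None of the other listed options is made obligatory by any chain of premises.

post_bond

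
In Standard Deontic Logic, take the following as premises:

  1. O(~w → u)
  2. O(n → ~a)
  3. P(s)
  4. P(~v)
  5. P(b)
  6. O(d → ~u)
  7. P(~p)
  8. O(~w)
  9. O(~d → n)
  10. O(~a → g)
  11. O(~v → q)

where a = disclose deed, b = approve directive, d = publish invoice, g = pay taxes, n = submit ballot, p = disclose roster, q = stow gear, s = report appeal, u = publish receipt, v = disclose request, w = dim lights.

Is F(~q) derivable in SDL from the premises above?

Premise 11 is O(~v → q), but O(~v) is not derivable from the premises (the permission P(~v) asserts only ~O(v), not O(~v)), so it does not yield O(q).
No other premise forces O(q). An ideal world satisfying every premise can still have ~q true, so F(~q) is not derivable.

No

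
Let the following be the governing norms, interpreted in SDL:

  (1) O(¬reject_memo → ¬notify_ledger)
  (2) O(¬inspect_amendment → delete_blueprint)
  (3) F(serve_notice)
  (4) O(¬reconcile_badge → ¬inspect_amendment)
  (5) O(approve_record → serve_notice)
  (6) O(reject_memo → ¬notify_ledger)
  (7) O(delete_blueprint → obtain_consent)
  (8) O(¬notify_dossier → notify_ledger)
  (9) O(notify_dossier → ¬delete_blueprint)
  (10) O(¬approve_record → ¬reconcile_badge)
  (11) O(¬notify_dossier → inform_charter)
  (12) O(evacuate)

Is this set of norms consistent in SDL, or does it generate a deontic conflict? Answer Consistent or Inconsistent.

Inconsistent

Premises 6 and 1 are O(reject_memo → ¬notify_ledger) and O(¬reject_memo → ¬notify_ledger); every ideal world satisfies reject_memo or ¬reject_memo, so in either case ¬notify_ledger holds — hence O(¬notify_ledger).
Premise 8, O(¬notify_dossier → notify_ledger), contraposes to O(¬notify_ledger → notify_dossier); with O(¬notify_ledger) we get O(notify_dossier).
Premise 9 is O(notify_dossier → ¬delete_blueprint); since O(notify_dossier), deontic closure gives O(¬delete_blueprint).
The contrapositive of premise 2 (O(¬inspect_amendment → delete_blueprint)) is O(¬delete_blueprint → inspect_amendment), and O(¬delete_blueprint) is already established, so O(inspect_amendment).
Premise 4, O(¬reconcile_badge → ¬inspect_amendment), contraposes to O(inspect_amendment → reconcile_badge); with O(inspect_amendment) we get O(reconcile_badge).
Premise 10, O(¬approve_record → ¬reconcile_badge), contraposes to O(reconcile_badge → approve_record); with O(reconcile_badge) we get O(approve_record).
From O(approve_record) and premise 5, O(approve_record → serve_notice), we obtain O(serve_notice).
But premise 3, F(serve_notice), means O(¬serve_notice).
We now have both O(serve_notice) and O(¬serve_notice) — serve_notice is simultaneously obligatory and forbidden, violating the D-axiom.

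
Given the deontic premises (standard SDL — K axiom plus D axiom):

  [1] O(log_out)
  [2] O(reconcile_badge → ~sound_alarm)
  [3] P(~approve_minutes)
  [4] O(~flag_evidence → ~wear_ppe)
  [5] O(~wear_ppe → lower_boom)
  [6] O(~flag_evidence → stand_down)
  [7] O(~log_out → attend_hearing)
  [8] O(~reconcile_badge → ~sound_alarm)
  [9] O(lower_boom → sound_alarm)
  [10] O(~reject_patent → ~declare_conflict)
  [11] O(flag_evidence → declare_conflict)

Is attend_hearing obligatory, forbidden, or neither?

Neither

Premise 7 is O(~log_out → attend_hearing), but O(~log_out) is not derivable from the premises, so it does not yield O(attend_hearing).
No premise or chain of K-axiom applications forces O(attend_hearing), and none forces O(~attend_hearing). So attend_hearing is neither obligatory nor forbidden under these norms.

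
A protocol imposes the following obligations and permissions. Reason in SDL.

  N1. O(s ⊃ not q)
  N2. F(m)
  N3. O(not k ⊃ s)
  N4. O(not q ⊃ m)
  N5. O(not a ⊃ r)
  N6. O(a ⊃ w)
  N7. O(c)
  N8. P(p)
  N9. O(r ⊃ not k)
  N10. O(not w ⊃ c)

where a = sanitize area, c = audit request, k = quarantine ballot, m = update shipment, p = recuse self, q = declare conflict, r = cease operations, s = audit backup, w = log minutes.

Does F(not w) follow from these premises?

Premise 2, F(m), is equivalent to O(not m).
Premise 4, O(not q ⊃ m), contraposes to O(not m ⊃ q); with O(not m) we get O(q).
Premise 1, O(s ⊃ not q), contraposes to O(q ⊃ not s); with O(q) we get O(not s).
Premise 3 is O(not k ⊃ s); contrapositively O(not s ⊃ k). Since O(not s) holds, K gives O(k).
Premise 9 is O(r ⊃ not k); contrapositively O(k ⊃ not r). Since O(k) holds, K gives O(not r).
The contrapositive of premise 5 (O(not a ⊃ r)) is O(not r ⊃ a), and O(not r) is already established, so O(a).
With premise 6, O(a ⊃ w), the K-axiom yields O(w).
Premises 7, 8, 10 do not contribute to this derivation.
So O(w) holds, i.e. F(not w). The claim follows.

Yes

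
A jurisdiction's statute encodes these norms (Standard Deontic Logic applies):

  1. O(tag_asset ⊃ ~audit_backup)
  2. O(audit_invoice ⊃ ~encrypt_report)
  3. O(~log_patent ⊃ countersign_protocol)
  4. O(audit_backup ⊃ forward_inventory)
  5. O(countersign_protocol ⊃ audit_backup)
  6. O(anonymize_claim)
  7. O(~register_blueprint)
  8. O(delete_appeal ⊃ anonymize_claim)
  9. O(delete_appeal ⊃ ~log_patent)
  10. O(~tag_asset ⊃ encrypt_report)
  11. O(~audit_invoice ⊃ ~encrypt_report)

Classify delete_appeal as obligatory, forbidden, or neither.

Premises 2 and 11 cover both cases: O(audit_invoice ⊃ ~encrypt_report) and O(~audit_invoice ⊃ ~encrypt_report). Since audit_invoice ∨ ~audit_invoice is a tautology, O(~encrypt_report) follows.
The contrapositive of premise 10 (O(~tag_asset ⊃ encrypt_report)) is O(~encrypt_report ⊃ tag_asset), and O(~encrypt_report) is already established, so O(tag_asset).
With premise 1, O(tag_asset ⊃ ~audit_backup), the K-axiom yields O(~audit_backup).
Premise 5 is O(countersign_protocol ⊃ audit_backup); contrapositively O(~audit_backup ⊃ ~countersign_protocol). Since O(~audit_backup) holds, K gives O(~countersign_protocol).
Premise 3, O(~log_patent ⊃ countersign_protocol), contraposes to O(~countersign_protocol ⊃ log_patent); with O(~countersign_protocol) we get O(log_patent).
The contrapositive of premise 9 (O(delete_appeal ⊃ ~log_patent)) is O(log_patent ⊃ ~delete_appeal), and O(log_patent) is already established, so O(~delete_appeal).
Premises 4, 6, 7, 8 do not contribute to this derivation.
Thus O(~delete_appeal), which is F(delete_appeal): delete_appeal is forbidden.

Forbidden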